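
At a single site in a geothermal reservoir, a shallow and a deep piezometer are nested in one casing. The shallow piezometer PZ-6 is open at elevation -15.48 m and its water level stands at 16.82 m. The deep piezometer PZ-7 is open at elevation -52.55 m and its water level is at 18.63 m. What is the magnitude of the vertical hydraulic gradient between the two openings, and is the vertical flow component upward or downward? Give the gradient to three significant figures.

Total head at PZ-6: h = 16.82 m (water level in the standpipe).
Total head at PZ-7: h = 18.63 m.
Δh = h(PZ-6) − h(PZ-7) = 16.82 − 18.63 = -1.81 m.
Vertical separation Δz = -15.48 − (-52.55) = 37.07 m.
|i_v| = |Δh| / Δz = 1.81 / 37.07 = 0.0488.
Head is higher in the deep piezometer, so vertical flow is upward (discharge condition).

|i_v| ≈ 0.0488; vertical flow is upward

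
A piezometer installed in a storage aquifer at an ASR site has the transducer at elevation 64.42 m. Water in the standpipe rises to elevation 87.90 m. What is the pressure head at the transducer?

ψ ≈ 23.48 m

Total head h = 87.90 m (the water-surface elevation in the piezometer).
Pressure head ψ = h − z = 87.90 − 64.42 = 23.48 m.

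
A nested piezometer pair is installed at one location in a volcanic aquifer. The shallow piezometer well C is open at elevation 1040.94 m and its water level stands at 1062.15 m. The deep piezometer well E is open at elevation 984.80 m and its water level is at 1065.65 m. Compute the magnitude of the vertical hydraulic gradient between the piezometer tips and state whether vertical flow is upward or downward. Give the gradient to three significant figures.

|i_v| ≈ 0.0623; vertical flow is upward

Total head at well C: h = 1062.15 m (water level in the standpipe).
Total head at well E: h = 1065.65 m.
Δh = h(well C) − h(well E) = 1062.15 − 1065.65 = -3.50 m.
Vertical separation Δz = 1040.94 − 984.80 = 56.14 m.
|i_v| = |Δh| / Δz = 3.50 / 56.14 = 0.0623.
Head is higher in the deep piezometer, so vertical flow is upward (discharge condition).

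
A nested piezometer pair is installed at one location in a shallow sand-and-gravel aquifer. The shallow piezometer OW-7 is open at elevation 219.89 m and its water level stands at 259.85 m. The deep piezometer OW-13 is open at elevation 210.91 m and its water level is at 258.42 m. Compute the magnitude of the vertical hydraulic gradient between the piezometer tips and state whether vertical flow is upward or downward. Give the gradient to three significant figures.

|i_v| ≈ 0.159; vertical flow is downward

Total head at OW-7: h = 259.85 m (water level in the standpipe).
Total head at OW-13: h = 258.42 m.
Δh = h(OW-7) − h(OW-13) = 259.85 − 258.42 = 1.43 m.
Vertical separation Δz = 219.89 − 210.91 = 8.98 m.
|i_v| = |Δh| / Δz = 1.43 / 8.98 = 0.159.
Head is higher in the shallow piezometer, so vertical flow is downward (recharge condition).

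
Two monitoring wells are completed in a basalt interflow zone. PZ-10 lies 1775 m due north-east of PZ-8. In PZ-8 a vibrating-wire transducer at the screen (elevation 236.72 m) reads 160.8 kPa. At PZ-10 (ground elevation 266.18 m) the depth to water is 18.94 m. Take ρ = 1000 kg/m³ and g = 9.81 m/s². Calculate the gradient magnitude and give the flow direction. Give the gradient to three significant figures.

Pressure head at PZ-8: ψ = P/(ρg) = 160.8×1000 / (1000 × 9.81) = 16.39 m.
Total head at PZ-8: h = z + ψ = 236.72 + 16.39 = 253.11 m.
Total head at PZ-10: h = 266.18 − 18.94 = 247.24 m.
Head difference: h(PZ-8) − h(PZ-10) = 253.11 − 247.24 = 5.87 m.
Hydraulic gradient: i = |Δh| / L = 5.87 / 1775 = 0.00331.
Flow is from higher to lower head: from PZ-8 toward PZ-10, i.e. toward the north-east.

i ≈ 0.00331; groundwater flows toward the north-east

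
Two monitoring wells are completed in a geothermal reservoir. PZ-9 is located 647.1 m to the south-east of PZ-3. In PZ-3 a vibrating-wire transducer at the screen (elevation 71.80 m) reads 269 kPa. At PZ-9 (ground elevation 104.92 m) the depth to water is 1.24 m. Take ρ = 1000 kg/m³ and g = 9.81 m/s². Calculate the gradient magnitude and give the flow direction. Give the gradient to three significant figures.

Pressure head at PZ-3: ψ = P/(ρg) = 269×1000 / (1000 × 9.81) = 27.42 m.
Total head at PZ-3: h = z + ψ = 71.80 + 27.42 = 99.22 m.
Total head at PZ-9: h = 104.92 − 1.24 = 103.68 m.
Head difference: h(PZ-3) − h(PZ-9) = 99.22 − 103.68 = -4.46 m.
Hydraulic gradient: i = |Δh| / L = 4.46 / 647.1 = 0.00689.
Flow is from higher to lower head: from PZ-9 toward PZ-3, i.e. toward the north-west.

i ≈ 0.00689; groundwater flows toward the north-west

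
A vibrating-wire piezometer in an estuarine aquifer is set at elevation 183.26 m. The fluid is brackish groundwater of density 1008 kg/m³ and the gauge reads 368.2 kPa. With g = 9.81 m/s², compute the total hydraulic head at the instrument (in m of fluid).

h ≈ 220.50 m

ψ = P/(ρg) = 368.2×1000 / (1008 × 9.81) = 37.24 m.
h = z + ψ = 183.26 + 37.24 = 220.50 m.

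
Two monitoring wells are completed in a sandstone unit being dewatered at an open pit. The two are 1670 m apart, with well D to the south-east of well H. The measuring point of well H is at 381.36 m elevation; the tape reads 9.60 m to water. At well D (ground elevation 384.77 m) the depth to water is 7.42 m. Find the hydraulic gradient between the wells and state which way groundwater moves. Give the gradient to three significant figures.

i ≈ 0.00335; groundwater flows toward the north-west

Total head at well H: h = 381.36 − 9.60 = 371.76 m.
Total head at well D: h = 384.77 − 7.42 = 377.35 m.
Head difference: h(well H) − h(well D) = 371.76 − 377.35 = -5.59 m.
Hydraulic gradient: i = |Δh| / L = 5.59 / 1670 = 0.00335.
Flow is from higher to lower head: from well D toward well H, i.e. toward the north-west.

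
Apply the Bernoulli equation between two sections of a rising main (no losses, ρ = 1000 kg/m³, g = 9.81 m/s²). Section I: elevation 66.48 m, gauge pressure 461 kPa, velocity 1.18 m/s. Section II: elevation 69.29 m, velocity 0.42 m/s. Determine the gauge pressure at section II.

P₂ ≈ 434 kPa

Pressure head at I: ψ₁ = P₁/(ρg) = 461×1000 / (1000 × 9.81) = 46.99 m.
Velocity heads: v₁²/2g = 1.18²/19.62 = 0.071 m; v₂²/2g = 0.42²/19.62 = 0.009 m.
Total head H = z₁ + ψ₁ + v₁²/2g = 66.48 + 46.99 + 0.071 = 113.54 m.
ψ₂ = H − z₂ − v₂²/2g = 113.54 − 69.29 − 0.009 = 44.24 m.
P₂ = ρgψ₂ = 1000 × 9.81 × 44.24 ≈ 434 kPa.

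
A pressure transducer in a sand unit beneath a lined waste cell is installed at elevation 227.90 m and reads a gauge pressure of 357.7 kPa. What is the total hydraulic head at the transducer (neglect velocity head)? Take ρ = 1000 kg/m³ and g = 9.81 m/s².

ψ = P/(ρg) = 357.7×1000 / (1000 × 9.81) = 36.46 m.
h = z + ψ = 227.90 + 36.46 = 264.36 m.

h ≈ 264.36 m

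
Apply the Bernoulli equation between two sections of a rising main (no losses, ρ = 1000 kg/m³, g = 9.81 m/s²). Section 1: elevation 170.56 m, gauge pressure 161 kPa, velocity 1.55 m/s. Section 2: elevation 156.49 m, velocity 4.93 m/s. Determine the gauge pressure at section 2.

Pressure head at 1: ψ₁ = P₁/(ρg) = 161×1000 / (1000 × 9.81) = 16.41 m.
Velocity heads: v₁²/2g = 1.55²/19.62 = 0.122 m; v₂²/2g = 4.93²/19.62 = 1.239 m.
Total head H = z₁ + ψ₁ + v₁²/2g = 170.56 + 16.41 + 0.122 = 187.09 m.
ψ₂ = H − z₂ − v₂²/2g = 187.09 − 156.49 − 1.239 = 29.36 m.
P₂ = ρgψ₂ = 1000 × 9.81 × 29.36 ≈ 288 kPa.

P₂ ≈ 288 kPa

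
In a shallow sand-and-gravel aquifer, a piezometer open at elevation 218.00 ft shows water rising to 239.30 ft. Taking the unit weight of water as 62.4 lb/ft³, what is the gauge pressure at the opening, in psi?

P ≈ 9.23 psi

Pressure head ψ = h − z = 239.30 − 218.00 = 21.30 ft.
P = γ·ψ / 144 = 62.4 × 21.30 / 144 = 9.23 psi.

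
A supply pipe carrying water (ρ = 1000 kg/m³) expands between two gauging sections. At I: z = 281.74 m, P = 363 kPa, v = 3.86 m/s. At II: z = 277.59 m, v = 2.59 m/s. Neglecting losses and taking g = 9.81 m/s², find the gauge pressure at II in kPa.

Pressure head at I: ψ₁ = P₁/(ρg) = 363×1000 / (1000 × 9.81) = 37.00 m.
Velocity heads: v₁²/2g = 3.86²/19.62 = 0.759 m; v₂²/2g = 2.59²/19.62 = 0.342 m.
Total head H = z₁ + ψ₁ + v₁²/2g = 281.74 + 37.00 + 0.759 = 319.50 m.
ψ₂ = H − z₂ − v₂²/2g = 319.50 − 277.59 − 0.342 = 41.57 m.
P₂ = ρgψ₂ = 1000 × 9.81 × 41.57 ≈ 408 kPa.

P₂ ≈ 408 kPa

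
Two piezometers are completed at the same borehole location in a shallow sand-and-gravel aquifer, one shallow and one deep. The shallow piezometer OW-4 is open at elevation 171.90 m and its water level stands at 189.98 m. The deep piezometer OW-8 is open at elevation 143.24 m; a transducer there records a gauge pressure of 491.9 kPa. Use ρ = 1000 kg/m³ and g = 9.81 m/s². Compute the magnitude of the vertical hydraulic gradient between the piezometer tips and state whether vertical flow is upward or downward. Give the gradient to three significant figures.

|i_v| ≈ 0.119; vertical flow is upward

Total head at OW-4: h = 189.98 m (water level in the standpipe).
Pressure head at OW-8: ψ = P/(ρg) = 491.9×1000 / (1000 × 9.81) = 50.14 m.
Total head at OW-8: h = z + ψ = 143.24 + 50.14 = 193.38 m.
Δh = h(OW-4) − h(OW-8) = 189.98 − 193.38 = -3.40 m.
Vertical separation Δz = 171.90 − 143.24 = 28.66 m.
|i_v| = |Δh| / Δz = 3.40 / 28.66 = 0.119.
Head is higher in the deep piezometer, so vertical flow is upward (discharge condition).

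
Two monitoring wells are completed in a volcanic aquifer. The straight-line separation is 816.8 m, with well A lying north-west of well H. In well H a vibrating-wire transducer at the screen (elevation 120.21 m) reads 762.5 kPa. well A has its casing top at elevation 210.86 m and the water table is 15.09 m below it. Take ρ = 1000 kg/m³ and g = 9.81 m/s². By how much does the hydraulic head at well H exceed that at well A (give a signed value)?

Δh ≈ 2.17 m

Pressure head at well H: ψ = P/(ρg) = 762.5×1000 / (1000 × 9.81) = 77.73 m.
Total head at well H: h = z + ψ = 120.21 + 77.73 = 197.94 m.
Total head at well A: h = 210.86 − 15.09 = 195.77 m.
Head difference: h(well H) − h(well A) = 197.94 − 195.77 = 2.17 m.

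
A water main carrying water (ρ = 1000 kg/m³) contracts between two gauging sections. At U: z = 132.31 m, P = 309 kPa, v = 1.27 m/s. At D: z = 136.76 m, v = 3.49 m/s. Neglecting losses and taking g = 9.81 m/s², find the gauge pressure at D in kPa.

P₂ ≈ 260 kPa

Pressure head at U: ψ₁ = P₁/(ρg) = 309×1000 / (1000 × 9.81) = 31.50 m.
Velocity heads: v₁²/2g = 1.27²/19.62 = 0.082 m; v₂²/2g = 3.49²/19.62 = 0.621 m.
Total head H = z₁ + ψ₁ + v₁²/2g = 132.31 + 31.50 + 0.082 = 163.89 m.
ψ₂ = H − z₂ − v₂²/2g = 163.89 − 136.76 − 0.621 = 26.51 m.
P₂ = ρgψ₂ = 1000 × 9.81 × 26.51 ≈ 260 kPa.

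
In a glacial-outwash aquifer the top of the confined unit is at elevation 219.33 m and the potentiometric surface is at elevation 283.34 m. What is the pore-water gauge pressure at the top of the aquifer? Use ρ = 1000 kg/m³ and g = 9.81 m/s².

Pressure head at the aquifer top: ψ = h − z = 283.34 − 219.33 = 64.01 m.
P = ρgψ = 1000 × 9.81 × 64.01 = 627938 Pa ≈ 628 kPa.

P ≈ 628 kPa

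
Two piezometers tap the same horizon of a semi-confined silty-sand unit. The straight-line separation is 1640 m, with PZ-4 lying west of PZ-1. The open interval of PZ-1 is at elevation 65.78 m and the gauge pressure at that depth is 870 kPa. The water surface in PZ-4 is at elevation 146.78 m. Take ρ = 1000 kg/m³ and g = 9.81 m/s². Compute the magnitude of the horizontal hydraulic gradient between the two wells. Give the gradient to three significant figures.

i ≈ 0.00469

Pressure head at PZ-1: ψ = P/(ρg) = 870×1000 / (1000 × 9.81) = 88.69 m.
Total head at PZ-1: h = z + ψ = 65.78 + 88.69 = 154.47 m.
Total head at PZ-4: h = 146.78 m (water level in the piezometer is the total head).
Head difference: h(PZ-1) − h(PZ-4) = 154.47 − 146.78 = 7.69 m.
Hydraulic gradient: i = |Δh| / L = 7.69 / 1640 = 0.00469.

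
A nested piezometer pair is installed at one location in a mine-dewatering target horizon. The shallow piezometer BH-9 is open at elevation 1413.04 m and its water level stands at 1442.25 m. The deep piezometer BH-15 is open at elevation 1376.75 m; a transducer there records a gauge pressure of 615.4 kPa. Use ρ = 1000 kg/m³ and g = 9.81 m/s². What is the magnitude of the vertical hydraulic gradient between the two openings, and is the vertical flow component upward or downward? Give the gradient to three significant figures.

Total head at BH-9: h = 1442.25 m (water level in the standpipe).
Pressure head at BH-15: ψ = P/(ρg) = 615.4×1000 / (1000 × 9.81) = 62.73 m.
Total head at BH-15: h = z + ψ = 1376.75 + 62.73 = 1439.48 m.
Δh = h(BH-9) − h(BH-15) = 1442.25 − 1439.48 = 2.77 m.
Vertical separation Δz = 1413.04 − 1376.75 = 36.29 m.
|i_v| = |Δh| / Δz = 2.77 / 36.29 = 0.0763.
Head is higher in the shallow piezometer, so vertical flow is downward (recharge condition).

|i_v| ≈ 0.0763; vertical flow is downward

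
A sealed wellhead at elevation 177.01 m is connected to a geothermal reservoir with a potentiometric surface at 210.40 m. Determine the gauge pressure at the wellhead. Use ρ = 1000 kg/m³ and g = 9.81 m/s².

Head above the cap: Δh = 210.40 − 177.01 = 33.39 m.
P = ρgΔh = 1000 × 9.81 × 33.39 = 327556 Pa ≈ 328 kPa.

P ≈ 328 kPa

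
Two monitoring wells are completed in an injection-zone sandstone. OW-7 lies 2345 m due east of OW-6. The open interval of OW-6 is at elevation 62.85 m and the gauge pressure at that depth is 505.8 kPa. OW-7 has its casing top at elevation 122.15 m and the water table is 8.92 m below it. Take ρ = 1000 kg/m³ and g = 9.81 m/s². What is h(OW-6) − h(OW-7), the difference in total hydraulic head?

Pressure head at OW-6: ψ = P/(ρg) = 505.8×1000 / (1000 × 9.81) = 51.56 m.
Total head at OW-6: h = z + ψ = 62.85 + 51.56 = 114.41 m.
Total head at OW-7: h = 122.15 − 8.92 = 113.23 m.
Head difference: h(OW-6) − h(OW-7) = 114.41 − 113.23 = 1.18 m.

Δh ≈ 1.18 m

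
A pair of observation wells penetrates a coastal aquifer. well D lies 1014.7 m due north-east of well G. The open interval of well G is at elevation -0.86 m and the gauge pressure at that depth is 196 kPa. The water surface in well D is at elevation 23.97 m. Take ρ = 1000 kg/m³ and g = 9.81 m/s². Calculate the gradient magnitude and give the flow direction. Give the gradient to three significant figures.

i ≈ 0.00478; groundwater flows toward the south-west

Pressure head at well G: ψ = P/(ρg) = 196×1000 / (1000 × 9.81) = 19.98 m.
Total head at well G: h = z + ψ = -0.86 + 19.98 = 19.12 m.
Total head at well D: h = 23.97 m (water level in the piezometer is the total head).
Head difference: h(well G) − h(well D) = 19.12 − 23.97 = -4.85 m.
Hydraulic gradient: i = |Δh| / L = 4.85 / 1014.7 = 0.00478.
Flow is from higher to lower head: from well D toward well G, i.e. toward the south-west.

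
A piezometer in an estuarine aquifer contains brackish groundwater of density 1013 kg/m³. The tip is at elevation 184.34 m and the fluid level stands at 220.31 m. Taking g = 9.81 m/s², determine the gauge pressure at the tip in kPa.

Pressure head ψ = h − z = 220.31 − 184.34 = 35.97 m.
P = ρgψ = 1013 × 9.81 × 35.97 = 357453 Pa ≈ 357 kPa.

P ≈ 357 kPa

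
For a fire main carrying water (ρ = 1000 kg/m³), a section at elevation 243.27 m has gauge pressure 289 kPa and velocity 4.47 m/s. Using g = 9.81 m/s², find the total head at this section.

Pressure head ψ = P/(ρg) = 289×1000 / (1000 × 9.81) = 29.46 m.
Velocity head = v²/(2g) = 4.47² / (2 × 9.81) = 1.018 m.
h = z + ψ + v²/(2g) = 243.27 + 29.46 + 1.018 = 273.75 m.

h ≈ 273.75 m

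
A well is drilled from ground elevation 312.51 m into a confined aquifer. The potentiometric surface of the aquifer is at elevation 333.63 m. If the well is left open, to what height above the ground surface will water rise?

Water rises to the potentiometric surface, so the rise above ground = 333.63 − 312.51 = 21.12 m.

≈ 21.12 m above ground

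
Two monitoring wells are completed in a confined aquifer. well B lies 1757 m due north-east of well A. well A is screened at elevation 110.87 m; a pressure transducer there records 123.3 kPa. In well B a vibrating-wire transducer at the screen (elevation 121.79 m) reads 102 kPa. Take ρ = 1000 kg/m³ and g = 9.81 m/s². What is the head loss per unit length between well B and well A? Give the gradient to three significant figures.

i ≈ 0.00498 m/m

Pressure head at well A: ψ = P/(ρg) = 123.3×1000 / (1000 × 9.81) = 12.57 m.
Total head at well A: h = z + ψ = 110.87 + 12.57 = 123.44 m.
Pressure head at well B: ψ = P/(ρg) = 102×1000 / (1000 × 9.81) = 10.40 m.
Total head at well B: h = z + ψ = 121.79 + 10.40 = 132.19 m.
Head difference: h(well A) − h(well B) = 123.44 − 132.19 = -8.75 m.
Hydraulic gradient: i = |Δh| / L = 8.75 / 1757 = 0.00498.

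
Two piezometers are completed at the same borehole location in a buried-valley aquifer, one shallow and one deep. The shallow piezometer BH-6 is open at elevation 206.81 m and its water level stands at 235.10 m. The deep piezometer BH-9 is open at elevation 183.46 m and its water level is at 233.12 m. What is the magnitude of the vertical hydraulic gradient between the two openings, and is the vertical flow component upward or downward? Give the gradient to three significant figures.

Total head at BH-6: h = 235.10 m (water level in the standpipe).
Total head at BH-9: h = 233.12 m.
Δh = h(BH-6) − h(BH-9) = 235.10 − 233.12 = 1.98 m.
Vertical separation Δz = 206.81 − 183.46 = 23.35 m.
|i_v| = |Δh| / Δz = 1.98 / 23.35 = 0.0848.
Head is higher in the shallow piezometer, so vertical flow is downward (recharge condition).

|i_v| ≈ 0.0848; vertical flow is downward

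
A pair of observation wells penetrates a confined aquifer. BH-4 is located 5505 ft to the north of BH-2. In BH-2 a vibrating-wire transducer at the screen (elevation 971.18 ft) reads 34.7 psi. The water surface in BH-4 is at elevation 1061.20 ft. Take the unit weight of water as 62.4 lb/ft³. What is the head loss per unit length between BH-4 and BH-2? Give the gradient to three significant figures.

Pressure head at BH-2: ψ = 144·P/γ = 144 × 34.7 / 62.4 = 80.08 ft.
Total head at BH-2: h = z + ψ = 971.18 + 80.08 = 1051.26 ft.
Total head at BH-4: h = 1061.20 ft (water level in the piezometer is the total head).
Head difference: h(BH-2) − h(BH-4) = 1051.26 − 1061.20 = -9.94 ft.
Hydraulic gradient: i = |Δh| / L = 9.94 / 5505 = 0.00181.

i ≈ 0.00181 ft/ft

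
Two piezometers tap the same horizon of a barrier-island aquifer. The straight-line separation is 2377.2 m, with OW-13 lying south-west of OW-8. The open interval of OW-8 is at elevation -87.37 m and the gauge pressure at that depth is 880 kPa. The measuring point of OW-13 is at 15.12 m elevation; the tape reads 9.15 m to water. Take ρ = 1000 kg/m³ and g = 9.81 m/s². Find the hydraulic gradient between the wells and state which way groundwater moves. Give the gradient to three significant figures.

Pressure head at OW-8: ψ = P/(ρg) = 880×1000 / (1000 × 9.81) = 89.70 m.
Total head at OW-8: h = z + ψ = -87.37 + 89.70 = 2.33 m.
Total head at OW-13: h = 15.12 − 9.15 = 5.97 m.
Head difference: h(OW-8) − h(OW-13) = 2.33 − 5.97 = -3.64 m.
Hydraulic gradient: i = |Δh| / L = 3.64 / 2377.2 = 0.00153.
Flow is from higher to lower head: from OW-13 toward OW-8, i.e. toward the north-east.

i ≈ 0.00153; groundwater flows toward the north-east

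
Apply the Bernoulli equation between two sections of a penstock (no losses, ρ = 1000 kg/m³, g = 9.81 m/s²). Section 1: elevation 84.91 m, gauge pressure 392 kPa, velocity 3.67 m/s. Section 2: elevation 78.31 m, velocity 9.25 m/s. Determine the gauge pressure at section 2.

Pressure head at 1: ψ₁ = P₁/(ρg) = 392×1000 / (1000 × 9.81) = 39.96 m.
Velocity heads: v₁²/2g = 3.67²/19.62 = 0.686 m; v₂²/2g = 9.25²/19.62 = 4.361 m.
Total head H = z₁ + ψ₁ + v₁²/2g = 84.91 + 39.96 + 0.686 = 125.56 m.
ψ₂ = H − z₂ − v₂²/2g = 125.56 − 78.31 − 4.361 = 42.89 m.
P₂ = ρgψ₂ = 1000 × 9.81 × 42.89 ≈ 421 kPa.

P₂ ≈ 421 kPa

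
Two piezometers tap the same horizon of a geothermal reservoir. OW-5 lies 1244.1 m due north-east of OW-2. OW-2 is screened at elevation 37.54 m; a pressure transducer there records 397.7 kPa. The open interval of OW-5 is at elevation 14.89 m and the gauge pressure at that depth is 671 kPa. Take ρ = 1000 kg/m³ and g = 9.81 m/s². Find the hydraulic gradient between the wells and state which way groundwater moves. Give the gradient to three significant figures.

Pressure head at OW-2: ψ = P/(ρg) = 397.7×1000 / (1000 × 9.81) = 40.54 m.
Total head at OW-2: h = z + ψ = 37.54 + 40.54 = 78.08 m.
Pressure head at OW-5: ψ = P/(ρg) = 671×1000 / (1000 × 9.81) = 68.40 m.
Total head at OW-5: h = z + ψ = 14.89 + 68.40 = 83.29 m.
Head difference: h(OW-2) − h(OW-5) = 78.08 − 83.29 = -5.21 m.
Hydraulic gradient: i = |Δh| / L = 5.21 / 1244.1 = 0.00419.
Flow is from higher to lower head: from OW-5 toward OW-2, i.e. toward the south-west.

i ≈ 0.00419; groundwater flows toward the south-west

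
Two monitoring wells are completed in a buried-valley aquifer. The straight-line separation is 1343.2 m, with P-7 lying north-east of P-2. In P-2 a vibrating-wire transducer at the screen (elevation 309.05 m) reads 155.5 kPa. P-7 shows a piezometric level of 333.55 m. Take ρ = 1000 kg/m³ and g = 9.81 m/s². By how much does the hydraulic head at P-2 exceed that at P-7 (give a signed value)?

Δh ≈ -8.65 m

Pressure head at P-2: ψ = P/(ρg) = 155.5×1000 / (1000 × 9.81) = 15.85 m.
Total head at P-2: h = z + ψ = 309.05 + 15.85 = 324.90 m.
Total head at P-7: h = 333.55 m (water level in the piezometer is the total head).
Head difference: h(P-2) − h(P-7) = 324.90 − 333.55 = -8.65 m.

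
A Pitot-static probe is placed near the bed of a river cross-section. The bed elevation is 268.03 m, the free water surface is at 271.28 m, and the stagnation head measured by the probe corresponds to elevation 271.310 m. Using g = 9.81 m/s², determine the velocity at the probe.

Near the bed, under hydrostatic conditions, the piezometric head (z + ψ) equals the free-surface elevation, 271.28 m.
Velocity head = total − piezometric = 271.310 − 271.28 = 0.030 m.
v = √(2g·h_v) = √(2 × 9.81 × 0.030) = 0.767 m/s.

v ≈ 0.767 m/s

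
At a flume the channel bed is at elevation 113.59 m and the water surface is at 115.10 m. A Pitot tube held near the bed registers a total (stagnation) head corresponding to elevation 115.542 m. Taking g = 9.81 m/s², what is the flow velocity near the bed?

Near the bed, under hydrostatic conditions, the piezometric head (z + ψ) equals the free-surface elevation, 115.10 m.
Velocity head = total − piezometric = 115.542 − 115.10 = 0.442 m.
v = √(2g·h_v) = √(2 × 9.81 × 0.442) = 2.94 m/s.

v ≈ 2.94 m/s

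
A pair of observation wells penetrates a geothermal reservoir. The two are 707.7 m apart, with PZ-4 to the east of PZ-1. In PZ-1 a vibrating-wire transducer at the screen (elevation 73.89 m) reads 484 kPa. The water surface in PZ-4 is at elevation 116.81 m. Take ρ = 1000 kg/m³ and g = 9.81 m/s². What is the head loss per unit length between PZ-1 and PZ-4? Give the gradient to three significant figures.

Pressure head at PZ-1: ψ = P/(ρg) = 484×1000 / (1000 × 9.81) = 49.34 m.
Total head at PZ-1: h = z + ψ = 73.89 + 49.34 = 123.23 m.
Total head at PZ-4: h = 116.81 m (water level in the piezometer is the total head).
Head difference: h(PZ-1) − h(PZ-4) = 123.23 − 116.81 = 6.42 m.
Hydraulic gradient: i = |Δh| / L = 6.42 / 707.7 = 0.00907.

i ≈ 0.00907 m/m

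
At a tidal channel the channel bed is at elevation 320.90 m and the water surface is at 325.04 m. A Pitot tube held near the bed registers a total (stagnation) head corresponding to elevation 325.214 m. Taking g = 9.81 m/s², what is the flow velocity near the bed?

v ≈ 1.85 m/s

Near the bed, under hydrostatic conditions, the piezometric head (z + ψ) equals the free-surface elevation, 325.04 m.
Velocity head = total − piezometric = 325.214 − 325.04 = 0.174 m.
v = √(2g·h_v) = √(2 × 9.81 × 0.174) = 1.85 m/s.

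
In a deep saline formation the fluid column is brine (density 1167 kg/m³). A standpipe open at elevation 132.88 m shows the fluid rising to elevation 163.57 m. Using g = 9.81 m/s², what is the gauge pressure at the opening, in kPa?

Pressure head ψ = h − z = 163.57 − 132.88 = 30.69 m.
P = ρgψ = 1167 × 9.81 × 30.69 = 351347 Pa ≈ 351 kPa.

P ≈ 351 kPa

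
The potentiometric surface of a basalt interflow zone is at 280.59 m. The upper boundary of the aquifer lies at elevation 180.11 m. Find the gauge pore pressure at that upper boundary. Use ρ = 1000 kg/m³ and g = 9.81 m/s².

P ≈ 986 kPa

Pressure head at the aquifer top: ψ = h − z = 280.59 − 180.11 = 100.48 m.
P = ρgψ = 1000 × 9.81 × 100.48 = 985709 Pa ≈ 986 kPa.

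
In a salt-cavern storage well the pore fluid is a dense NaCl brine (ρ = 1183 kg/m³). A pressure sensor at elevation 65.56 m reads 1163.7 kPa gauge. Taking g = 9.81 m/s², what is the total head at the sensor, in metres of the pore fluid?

h ≈ 165.83 m

ψ = P/(ρg) = 1163.7×1000 / (1183 × 9.81) = 100.27 m.
h = z + ψ = 65.56 + 100.27 = 165.83 m.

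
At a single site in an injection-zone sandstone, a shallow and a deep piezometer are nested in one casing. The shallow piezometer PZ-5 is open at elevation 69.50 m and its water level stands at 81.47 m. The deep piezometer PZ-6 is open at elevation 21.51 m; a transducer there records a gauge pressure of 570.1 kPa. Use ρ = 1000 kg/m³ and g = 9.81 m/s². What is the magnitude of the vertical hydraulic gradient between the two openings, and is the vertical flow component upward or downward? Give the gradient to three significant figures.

Total head at PZ-5: h = 81.47 m (water level in the standpipe).
Pressure head at PZ-6: ψ = P/(ρg) = 570.1×1000 / (1000 × 9.81) = 58.11 m.
Total head at PZ-6: h = z + ψ = 21.51 + 58.11 = 79.62 m.
Δh = h(PZ-5) − h(PZ-6) = 81.47 − 79.62 = 1.85 m.
Vertical separation Δz = 69.50 − 21.51 = 47.99 m.
|i_v| = |Δh| / Δz = 1.85 / 47.99 = 0.0385.
Head is higher in the shallow piezometer, so vertical flow is downward (recharge condition).

|i_v| ≈ 0.0385; vertical flow is downward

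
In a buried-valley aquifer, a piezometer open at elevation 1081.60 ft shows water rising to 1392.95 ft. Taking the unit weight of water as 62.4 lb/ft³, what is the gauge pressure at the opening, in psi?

Pressure head ψ = h − z = 1392.95 − 1081.60 = 311.35 ft.
P = γ·ψ / 144 = 62.4 × 311.35 / 144 = 135 psi.

P ≈ 135 psi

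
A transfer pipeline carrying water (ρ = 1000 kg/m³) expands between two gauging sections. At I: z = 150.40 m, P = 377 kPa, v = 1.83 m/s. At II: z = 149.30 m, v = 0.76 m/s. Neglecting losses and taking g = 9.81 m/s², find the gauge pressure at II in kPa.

P₂ ≈ 389 kPa

Pressure head at I: ψ₁ = P₁/(ρg) = 377×1000 / (1000 × 9.81) = 38.43 m.
Velocity heads: v₁²/2g = 1.83²/19.62 = 0.171 m; v₂²/2g = 0.76²/19.62 = 0.029 m.
Total head H = z₁ + ψ₁ + v₁²/2g = 150.40 + 38.43 + 0.171 = 189.00 m.
ψ₂ = H − z₂ − v₂²/2g = 189.00 − 149.30 − 0.029 = 39.67 m.
P₂ = ρgψ₂ = 1000 × 9.81 × 39.67 ≈ 389 kPa.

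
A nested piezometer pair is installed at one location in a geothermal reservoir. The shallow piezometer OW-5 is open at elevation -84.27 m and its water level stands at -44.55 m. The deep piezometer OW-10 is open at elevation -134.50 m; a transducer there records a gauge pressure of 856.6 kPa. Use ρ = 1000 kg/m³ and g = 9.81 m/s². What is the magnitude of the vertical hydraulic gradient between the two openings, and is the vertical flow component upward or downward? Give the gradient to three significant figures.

|i_v| ≈ 0.0524; vertical flow is downward

Total head at OW-5: h = -44.55 m (water level in the standpipe).
Pressure head at OW-10: ψ = P/(ρg) = 856.6×1000 / (1000 × 9.81) = 87.32 m.
Total head at OW-10: h = z + ψ = -134.50 + 87.32 = -47.18 m.
Δh = h(OW-5) − h(OW-10) = -44.55 − (-47.18) = 2.63 m.
Vertical separation Δz = -84.27 − (-134.50) = 50.23 m.
|i_v| = |Δh| / Δz = 2.63 / 50.23 = 0.0524.
Head is higher in the shallow piezometer, so vertical flow is downward (recharge condition).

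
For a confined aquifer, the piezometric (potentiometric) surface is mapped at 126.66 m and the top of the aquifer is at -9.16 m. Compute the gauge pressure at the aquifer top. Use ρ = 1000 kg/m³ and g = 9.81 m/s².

P ≈ 1330 kPa

Pressure head at the aquifer top: ψ = h − z = 126.66 − (-9.16) = 135.82 m.
P = ρgψ = 1000 × 9.81 × 135.82 = 1332394 Pa ≈ 1330 kPa.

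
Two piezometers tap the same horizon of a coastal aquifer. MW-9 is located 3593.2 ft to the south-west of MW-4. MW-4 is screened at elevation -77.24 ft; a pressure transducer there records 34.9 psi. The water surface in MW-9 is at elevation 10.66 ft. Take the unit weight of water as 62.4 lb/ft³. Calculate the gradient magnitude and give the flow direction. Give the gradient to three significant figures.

Pressure head at MW-4: ψ = 144·P/γ = 144 × 34.9 / 62.4 = 80.54 ft.
Total head at MW-4: h = z + ψ = -77.24 + 80.54 = 3.30 ft.
Total head at MW-9: h = 10.66 ft (water level in the piezometer is the total head).
Head difference: h(MW-4) − h(MW-9) = 3.30 − 10.66 = -7.36 ft.
Hydraulic gradient: i = |Δh| / L = 7.36 / 3593.2 = 0.00205.
Flow is from higher to lower head: from MW-9 toward MW-4, i.e. toward the north-east.

i ≈ 0.00205; groundwater flows toward the north-east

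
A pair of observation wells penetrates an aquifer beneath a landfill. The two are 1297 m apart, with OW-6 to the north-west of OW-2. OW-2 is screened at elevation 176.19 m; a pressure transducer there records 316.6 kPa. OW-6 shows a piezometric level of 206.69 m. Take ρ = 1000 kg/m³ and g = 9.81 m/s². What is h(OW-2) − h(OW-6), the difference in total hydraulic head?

Δh ≈ 1.77 m

Pressure head at OW-2: ψ = P/(ρg) = 316.6×1000 / (1000 × 9.81) = 32.27 m.
Total head at OW-2: h = z + ψ = 176.19 + 32.27 = 208.46 m.
Total head at OW-6: h = 206.69 m (water level in the piezometer is the total head).
Head difference: h(OW-2) − h(OW-6) = 208.46 − 206.69 = 1.77 m.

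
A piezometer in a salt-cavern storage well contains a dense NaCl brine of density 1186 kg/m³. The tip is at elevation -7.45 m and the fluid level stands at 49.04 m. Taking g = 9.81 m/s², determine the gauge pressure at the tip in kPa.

Pressure head ψ = h − z = 49.04 − (-7.45) = 56.49 m.
P = ρgψ = 1186 × 9.81 × 56.49 = 657242 Pa ≈ 657 kPa.

P ≈ 657 kPa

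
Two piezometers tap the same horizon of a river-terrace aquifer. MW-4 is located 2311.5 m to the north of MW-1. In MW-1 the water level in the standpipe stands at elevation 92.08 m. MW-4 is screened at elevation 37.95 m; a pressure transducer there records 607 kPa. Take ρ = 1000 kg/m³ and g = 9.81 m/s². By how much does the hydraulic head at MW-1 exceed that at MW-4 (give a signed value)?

Δh ≈ -7.75 m

Total head at MW-1: h = 92.08 m (water level in the piezometer is the total head).
Pressure head at MW-4: ψ = P/(ρg) = 607×1000 / (1000 × 9.81) = 61.88 m.
Total head at MW-4: h = z + ψ = 37.95 + 61.88 = 99.83 m.
Head difference: h(MW-1) − h(MW-4) = 92.08 − 99.83 = -7.75 m.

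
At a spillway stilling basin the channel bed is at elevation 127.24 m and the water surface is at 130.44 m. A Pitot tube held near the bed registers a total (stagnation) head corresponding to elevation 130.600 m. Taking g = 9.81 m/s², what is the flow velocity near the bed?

Near the bed, under hydrostatic conditions, the piezometric head (z + ψ) equals the free-surface elevation, 130.44 m.
Velocity head = total − piezometric = 130.600 − 130.44 = 0.160 m.
v = √(2g·h_v) = √(2 × 9.81 × 0.160) = 1.77 m/s.

v ≈ 1.77 m/s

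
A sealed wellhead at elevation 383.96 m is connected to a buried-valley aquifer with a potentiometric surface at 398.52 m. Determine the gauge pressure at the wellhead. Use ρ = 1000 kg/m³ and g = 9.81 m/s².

P ≈ 143 kPa

Head above the cap: Δh = 398.52 − 383.96 = 14.56 m.
P = ρgΔh = 1000 × 9.81 × 14.56 = 142834 Pa ≈ 143 kPa.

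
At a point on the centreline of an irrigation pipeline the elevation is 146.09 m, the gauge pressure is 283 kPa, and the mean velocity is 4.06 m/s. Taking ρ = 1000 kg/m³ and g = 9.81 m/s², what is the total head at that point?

h ≈ 175.78 m

Pressure head ψ = P/(ρg) = 283×1000 / (1000 × 9.81) = 28.85 m.
Velocity head = v²/(2g) = 4.06² / (2 × 9.81) = 0.840 m.
h = z + ψ + v²/(2g) = 146.09 + 28.85 + 0.840 = 175.78 m.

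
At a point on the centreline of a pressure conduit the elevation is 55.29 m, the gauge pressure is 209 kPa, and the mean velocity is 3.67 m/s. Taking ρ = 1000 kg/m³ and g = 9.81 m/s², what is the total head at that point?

h ≈ 77.28 m

Pressure head ψ = P/(ρg) = 209×1000 / (1000 × 9.81) = 21.30 m.
Velocity head = v²/(2g) = 3.67² / (2 × 9.81) = 0.686 m.
h = z + ψ + v²/(2g) = 55.29 + 21.30 + 0.686 = 77.28 m.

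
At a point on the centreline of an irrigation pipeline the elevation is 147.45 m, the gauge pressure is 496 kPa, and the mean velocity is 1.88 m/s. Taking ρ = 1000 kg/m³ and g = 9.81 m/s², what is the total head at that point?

Pressure head ψ = P/(ρg) = 496×1000 / (1000 × 9.81) = 50.56 m.
Velocity head = v²/(2g) = 1.88² / (2 × 9.81) = 0.180 m.
h = z + ψ + v²/(2g) = 147.45 + 50.56 + 0.180 = 198.19 m.

h ≈ 198.19 m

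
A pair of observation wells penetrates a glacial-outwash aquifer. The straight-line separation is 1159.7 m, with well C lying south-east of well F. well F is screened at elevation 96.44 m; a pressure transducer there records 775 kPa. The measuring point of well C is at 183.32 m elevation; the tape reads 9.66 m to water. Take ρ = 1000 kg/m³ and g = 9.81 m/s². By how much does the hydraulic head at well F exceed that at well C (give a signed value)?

Δh ≈ 1.78 m

Pressure head at well F: ψ = P/(ρg) = 775×1000 / (1000 × 9.81) = 79.00 m.
Total head at well F: h = z + ψ = 96.44 + 79.00 = 175.44 m.
Total head at well C: h = 183.32 − 9.66 = 173.66 m.
Head difference: h(well F) − h(well C) = 175.44 − 173.66 = 1.78 m.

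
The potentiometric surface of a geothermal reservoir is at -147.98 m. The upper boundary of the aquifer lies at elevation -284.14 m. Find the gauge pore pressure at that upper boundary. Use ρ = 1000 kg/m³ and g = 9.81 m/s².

Pressure head at the aquifer top: ψ = h − z = -147.98 − (-284.14) = 136.16 m.
P = ρgψ = 1000 × 9.81 × 136.16 = 1335730 Pa ≈ 1340 kPa.

P ≈ 1340 kPa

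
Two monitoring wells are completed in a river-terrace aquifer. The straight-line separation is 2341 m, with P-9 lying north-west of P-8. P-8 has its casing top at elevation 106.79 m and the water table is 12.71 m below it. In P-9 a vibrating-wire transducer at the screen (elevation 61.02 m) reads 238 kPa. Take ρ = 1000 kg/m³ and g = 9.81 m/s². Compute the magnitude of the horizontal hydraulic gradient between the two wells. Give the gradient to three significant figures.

i ≈ 0.00376

Total head at P-8: h = 106.79 − 12.71 = 94.08 m.
Pressure head at P-9: ψ = P/(ρg) = 238×1000 / (1000 × 9.81) = 24.26 m.
Total head at P-9: h = z + ψ = 61.02 + 24.26 = 85.28 m.
Head difference: h(P-8) − h(P-9) = 94.08 − 85.28 = 8.80 m.
Hydraulic gradient: i = |Δh| / L = 8.80 / 2341 = 0.00376.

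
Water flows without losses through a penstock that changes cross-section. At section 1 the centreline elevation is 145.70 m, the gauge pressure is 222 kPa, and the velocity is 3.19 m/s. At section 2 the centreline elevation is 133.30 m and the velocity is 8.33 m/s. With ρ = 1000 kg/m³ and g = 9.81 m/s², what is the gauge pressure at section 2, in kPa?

Pressure head at 1: ψ₁ = P₁/(ρg) = 222×1000 / (1000 × 9.81) = 22.63 m.
Velocity heads: v₁²/2g = 3.19²/19.62 = 0.519 m; v₂²/2g = 8.33²/19.62 = 3.537 m.
Total head H = z₁ + ψ₁ + v₁²/2g = 145.70 + 22.63 + 0.519 = 168.85 m.
ψ₂ = H − z₂ − v₂²/2g = 168.85 − 133.30 − 3.537 = 32.01 m.
P₂ = ρgψ₂ = 1000 × 9.81 × 32.01 ≈ 314 kPa.

P₂ ≈ 314 kPa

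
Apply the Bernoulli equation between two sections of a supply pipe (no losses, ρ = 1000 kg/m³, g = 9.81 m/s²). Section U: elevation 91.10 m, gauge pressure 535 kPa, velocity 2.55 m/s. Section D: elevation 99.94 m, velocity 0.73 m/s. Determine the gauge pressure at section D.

P₂ ≈ 451 kPa

Pressure head at U: ψ₁ = P₁/(ρg) = 535×1000 / (1000 × 9.81) = 54.54 m.
Velocity heads: v₁²/2g = 2.55²/19.62 = 0.331 m; v₂²/2g = 0.73²/19.62 = 0.027 m.
Total head H = z₁ + ψ₁ + v₁²/2g = 91.10 + 54.54 + 0.331 = 145.97 m.
ψ₂ = H − z₂ − v₂²/2g = 145.97 − 99.94 − 0.027 = 46.00 m.
P₂ = ρgψ₂ = 1000 × 9.81 × 46.00 ≈ 451 kPa.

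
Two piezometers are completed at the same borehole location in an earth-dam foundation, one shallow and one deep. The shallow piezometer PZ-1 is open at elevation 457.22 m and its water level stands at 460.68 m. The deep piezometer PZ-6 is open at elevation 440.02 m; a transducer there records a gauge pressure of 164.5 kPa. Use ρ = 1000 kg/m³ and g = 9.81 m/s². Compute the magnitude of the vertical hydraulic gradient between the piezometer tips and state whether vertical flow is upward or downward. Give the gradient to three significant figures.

Total head at PZ-1: h = 460.68 m (water level in the standpipe).
Pressure head at PZ-6: ψ = P/(ρg) = 164.5×1000 / (1000 × 9.81) = 16.77 m.
Total head at PZ-6: h = z + ψ = 440.02 + 16.77 = 456.79 m.
Δh = h(PZ-1) − h(PZ-6) = 460.68 − 456.79 = 3.89 m.
Vertical separation Δz = 457.22 − 440.02 = 17.20 m.
|i_v| = |Δh| / Δz = 3.89 / 17.20 = 0.226.
Head is higher in the shallow piezometer, so vertical flow is downward (recharge condition).

|i_v| ≈ 0.226; vertical flow is downward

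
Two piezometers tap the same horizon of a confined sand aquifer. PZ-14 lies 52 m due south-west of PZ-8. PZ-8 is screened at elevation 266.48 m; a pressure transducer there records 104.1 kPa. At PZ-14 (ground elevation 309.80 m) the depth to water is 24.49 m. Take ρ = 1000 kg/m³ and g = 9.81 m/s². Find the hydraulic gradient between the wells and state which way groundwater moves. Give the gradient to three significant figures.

Pressure head at PZ-8: ψ = P/(ρg) = 104.1×1000 / (1000 × 9.81) = 10.61 m.
Total head at PZ-8: h = z + ψ = 266.48 + 10.61 = 277.09 m.
Total head at PZ-14: h = 309.80 − 24.49 = 285.31 m.
Head difference: h(PZ-8) − h(PZ-14) = 277.09 − 285.31 = -8.22 m.
Hydraulic gradient: i = |Δh| / L = 8.22 / 52 = 0.158.
Flow is from higher to lower head: from PZ-14 toward PZ-8, i.e. toward the north-east.

i ≈ 0.158; groundwater flows toward the north-east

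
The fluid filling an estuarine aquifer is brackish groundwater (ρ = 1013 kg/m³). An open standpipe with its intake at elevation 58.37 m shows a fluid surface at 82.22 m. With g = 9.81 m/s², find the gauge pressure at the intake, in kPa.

P ≈ 237 kPa

Pressure head ψ = h − z = 82.22 − 58.37 = 23.85 m.
P = ρgψ = 1013 × 9.81 × 23.85 = 237010 Pa ≈ 237 kPa.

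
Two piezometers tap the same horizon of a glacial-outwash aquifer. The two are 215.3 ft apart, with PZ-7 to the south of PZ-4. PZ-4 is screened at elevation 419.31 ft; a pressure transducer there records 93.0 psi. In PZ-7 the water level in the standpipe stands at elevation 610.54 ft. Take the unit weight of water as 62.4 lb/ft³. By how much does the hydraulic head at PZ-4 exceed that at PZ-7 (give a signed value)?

Δh ≈ 23.39 ft

Pressure head at PZ-4: ψ = 144·P/γ = 144 × 93.0 / 62.4 = 214.62 ft.
Total head at PZ-4: h = z + ψ = 419.31 + 214.62 = 633.93 ft.
Total head at PZ-7: h = 610.54 ft (water level in the piezometer is the total head).
Head difference: h(PZ-4) − h(PZ-7) = 633.93 − 610.54 = 23.39 ft.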